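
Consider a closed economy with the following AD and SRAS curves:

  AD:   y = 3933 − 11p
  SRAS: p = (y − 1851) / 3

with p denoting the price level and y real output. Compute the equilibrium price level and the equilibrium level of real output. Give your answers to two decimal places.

Rearrange SRAS to y = 1851 + 3p.
Set AD = SRAS: 3933 − 11p = 1851 + 3p, so 2082 = 14p and p = 148.71.
Substituting into AD, y = 3933 − 11p = 2297.14.

p = 148.71, y = 2297.14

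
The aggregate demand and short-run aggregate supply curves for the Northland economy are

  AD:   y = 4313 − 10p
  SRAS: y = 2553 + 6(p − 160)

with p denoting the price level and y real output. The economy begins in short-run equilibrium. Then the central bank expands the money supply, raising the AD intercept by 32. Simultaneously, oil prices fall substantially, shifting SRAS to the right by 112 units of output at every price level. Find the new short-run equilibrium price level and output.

p = 165, y = 2695

After both shocks: AD is y = 4345 − 10p and SRAS is y = 1705 + 6p.
Setting them equal: 2640 = 16p, so p = 165.
y = 4345 − 10·165 = 2695.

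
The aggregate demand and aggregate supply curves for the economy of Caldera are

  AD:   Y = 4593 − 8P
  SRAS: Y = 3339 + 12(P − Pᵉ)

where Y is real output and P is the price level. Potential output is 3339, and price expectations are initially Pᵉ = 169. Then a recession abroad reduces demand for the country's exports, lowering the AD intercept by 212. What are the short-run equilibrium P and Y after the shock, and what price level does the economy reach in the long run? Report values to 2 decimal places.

Short run: P = 153.50, Y = 3153.00. Long run: P = 130.25.

AD shifts left: new AD is Y = 4381 − 8P. With Pᵉ = 169, SRAS is Y = 1311 + 12P.
Short run: 4381 − 8P = 1311 + 12P gives 3070 = 20P, so P = 153.50 and Y = 4381 − 8P = 3153.00.
Y = 3153.00 is below potential 3339; expectations adjust and SRAS shifts right until Y = 3339.
Long run: on the new AD curve, 3339 = 4381 − 8P gives P = 130.25.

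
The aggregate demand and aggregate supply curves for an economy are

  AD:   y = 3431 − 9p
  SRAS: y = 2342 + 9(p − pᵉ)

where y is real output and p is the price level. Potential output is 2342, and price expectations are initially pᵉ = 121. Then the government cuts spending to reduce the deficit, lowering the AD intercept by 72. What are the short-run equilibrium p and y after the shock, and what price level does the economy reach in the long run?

AD shifts left: new AD is y = 3359 − 9p. With pᵉ = 121, SRAS is y = 1253 + 9p.
Short run: 3359 − 9p = 1253 + 9p gives 2106 = 18p, so p = 117 and y = 3359 − 9·117 = 2306.
y = 2306 is below potential 2342; expectations adjust and SRAS shifts right until y = 2342.
Long run: on the new AD curve, 2342 = 3359 − 9p gives p = 113.

Short run: p = 117, y = 2306. Long run: p = 113.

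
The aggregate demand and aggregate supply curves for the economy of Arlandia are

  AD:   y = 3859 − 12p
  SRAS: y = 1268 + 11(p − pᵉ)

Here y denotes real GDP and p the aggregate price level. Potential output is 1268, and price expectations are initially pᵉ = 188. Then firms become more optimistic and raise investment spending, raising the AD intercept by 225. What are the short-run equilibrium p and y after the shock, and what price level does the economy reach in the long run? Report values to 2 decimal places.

Short run: p = 212.35, y = 1535.83. Long run: p = 234.67.

AD shifts right: new AD is y = 4084 − 12p. With pᵉ = 188, SRAS is y = 11p − 800.
Short run: 4084 − 12p = 11p − 800 gives 4884 = 23p, so p = 212.35 and y = 4084 − 12p = 1535.83.
y = 1535.83 is above potential 1268; expectations adjust and SRAS shifts left until y = 1268.
Long run: on the new AD curve, 1268 = 4084 − 12p gives p = 234.67.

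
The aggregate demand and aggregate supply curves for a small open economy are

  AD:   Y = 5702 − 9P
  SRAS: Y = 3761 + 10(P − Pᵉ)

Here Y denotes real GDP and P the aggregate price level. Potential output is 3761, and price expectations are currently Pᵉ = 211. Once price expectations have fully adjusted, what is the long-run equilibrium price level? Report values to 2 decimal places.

Short run: with Pᵉ = 211, SRAS is Y = 1651 + 10P. Setting AD = SRAS gives 4051 = 19P, so P = 213.21 and Y = 5702 − 9P = 3783.11.
Output 3783.11 is above potential 3761, so over time expected prices rise and SRAS shifts left until Y returns to 3761.
Long run: Y = 3761 on the AD curve gives 3761 = 5702 − 9P, so P = 215.67.

Long-run P = 215.67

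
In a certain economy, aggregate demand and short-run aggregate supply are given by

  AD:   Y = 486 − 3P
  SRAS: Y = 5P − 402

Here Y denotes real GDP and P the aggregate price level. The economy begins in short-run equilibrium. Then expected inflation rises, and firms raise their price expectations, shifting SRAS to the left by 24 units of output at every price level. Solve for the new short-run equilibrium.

P = 114, Y = 144

This is a negative supply shock: SRAS shifts left.
New SRAS: Y = 5P − 426.
Set AD = SRAS: 486 − 3P = 5P − 426, so 912 = 8P and P = 114.
Y = 486 − 3·114 = 144.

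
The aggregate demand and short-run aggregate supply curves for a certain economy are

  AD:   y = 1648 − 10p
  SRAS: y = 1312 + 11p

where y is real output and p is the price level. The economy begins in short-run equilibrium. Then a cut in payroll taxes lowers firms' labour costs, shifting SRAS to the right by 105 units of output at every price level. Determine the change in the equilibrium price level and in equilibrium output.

Δp = -5, Δy = +50

This is a positive supply shock: SRAS shifts right.
New SRAS: y = 1417 + 11p.
Set AD = SRAS: 1648 − 10p = 1417 + 11p, so 231 = 21p and p = 11.
y = 1648 − 10·11 = 1538.
Initially p = 16, y = 1488, so Δp = -5 and Δy = +50.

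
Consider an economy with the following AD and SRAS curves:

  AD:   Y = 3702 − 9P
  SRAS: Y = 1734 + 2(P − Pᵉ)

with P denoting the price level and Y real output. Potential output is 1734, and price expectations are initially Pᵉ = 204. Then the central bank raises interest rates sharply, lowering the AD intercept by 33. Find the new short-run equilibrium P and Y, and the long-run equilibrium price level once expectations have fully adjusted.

Short run: P = 213, Y = 1752. Long run: P = 215.

AD shifts left: new AD is Y = 3669 − 9P. With Pᵉ = 204, SRAS is Y = 1326 + 2P.
Short run: 3669 − 9P = 1326 + 2P gives 2343 = 11P, so P = 213 and Y = 3669 − 9·213 = 1752.
Y = 1752 is above potential 1734; expectations adjust and SRAS shifts left until Y = 1734.
Long run: on the new AD curve, 1734 = 3669 − 9P gives P = 215.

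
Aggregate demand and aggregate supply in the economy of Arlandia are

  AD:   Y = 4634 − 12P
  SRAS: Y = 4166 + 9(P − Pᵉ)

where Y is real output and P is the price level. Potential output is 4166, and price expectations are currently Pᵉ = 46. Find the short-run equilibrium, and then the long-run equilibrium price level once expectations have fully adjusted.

Short run: with Pᵉ = 46, SRAS is Y = 3752 + 9P. Setting AD = SRAS gives 882 = 21P, so P = 42 and Y = 4634 − 12·42 = 4130.
Output 4130 is below potential 4166, so over time expected prices fall and SRAS shifts right until Y returns to 4166.
Long run: Y = 4166 on the AD curve gives 4166 = 4634 − 12P, so P = 39.

Short run: P = 42, Y = 4130. Long run: P = 39.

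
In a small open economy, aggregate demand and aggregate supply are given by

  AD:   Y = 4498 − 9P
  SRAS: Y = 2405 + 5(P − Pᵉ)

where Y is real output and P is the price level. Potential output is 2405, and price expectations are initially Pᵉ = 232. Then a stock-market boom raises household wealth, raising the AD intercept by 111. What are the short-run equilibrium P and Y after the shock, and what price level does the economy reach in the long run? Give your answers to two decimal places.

AD shifts right: new AD is Y = 4609 − 9P. With Pᵉ = 232, SRAS is Y = 1245 + 5P.
Short run: 4609 − 9P = 1245 + 5P gives 3364 = 14P, so P = 240.29 and Y = 4609 − 9P = 2446.43.
Y = 2446.43 is above potential 2405; expectations adjust and SRAS shifts left until Y = 2405.
Long run: on the new AD curve, 2405 = 4609 − 9P gives P = 244.89.

Short run: P = 240.29, Y = 2446.43. Long run: P = 244.89.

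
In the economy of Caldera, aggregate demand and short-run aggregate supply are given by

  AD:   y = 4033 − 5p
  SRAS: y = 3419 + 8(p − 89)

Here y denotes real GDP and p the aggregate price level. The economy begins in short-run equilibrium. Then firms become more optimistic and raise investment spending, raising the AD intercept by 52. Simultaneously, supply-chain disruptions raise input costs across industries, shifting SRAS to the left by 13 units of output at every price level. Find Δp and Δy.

After both shocks: AD is y = 4085 − 5p and SRAS is y = 2694 + 8p.
Setting them equal: 1391 = 13p, so p = 107.
y = 4085 − 5·107 = 3550.
Initially p = 102, y = 3523, so Δp = +5 and Δy = +27.

Δp = +5, Δy = +27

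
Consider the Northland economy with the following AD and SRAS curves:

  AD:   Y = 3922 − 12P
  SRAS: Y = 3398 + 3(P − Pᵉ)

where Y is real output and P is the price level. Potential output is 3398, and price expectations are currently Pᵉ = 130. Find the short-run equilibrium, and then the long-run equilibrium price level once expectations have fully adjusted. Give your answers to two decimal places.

Short run: with Pᵉ = 130, SRAS is Y = 3008 + 3P. Setting AD = SRAS gives 914 = 15P, so P = 60.93 and Y = 3922 − 12P = 3190.80.
Output 3190.80 is below potential 3398, so over time expected prices fall and SRAS shifts right until Y returns to 3398.
Long run: Y = 3398 on the AD curve gives 3398 = 3922 − 12P, so P = 43.67.

Short run: P = 60.93, Y = 3190.80. Long run: P = 43.67.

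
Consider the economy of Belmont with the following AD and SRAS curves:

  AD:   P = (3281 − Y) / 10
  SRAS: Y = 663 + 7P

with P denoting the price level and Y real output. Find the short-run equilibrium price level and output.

P = 154, Y = 1741

Rearrange AD to Y = 3281 − 10P.
Set AD = SRAS: 3281 − 10P = 663 + 7P, so 2618 = 17P and P = 154.
Then Y = 3281 − 10·154 = 1741.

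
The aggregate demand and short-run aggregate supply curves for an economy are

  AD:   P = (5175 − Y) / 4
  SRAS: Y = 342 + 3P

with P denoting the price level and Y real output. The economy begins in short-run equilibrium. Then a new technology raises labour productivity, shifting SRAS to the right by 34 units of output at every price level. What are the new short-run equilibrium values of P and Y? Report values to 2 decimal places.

P = 685.57, Y = 2432.71

This is a positive supply shock: SRAS shifts right.
New SRAS: Y = 376 + 3P.
Set AD = SRAS: 5175 − 4P = 376 + 3P, so 4799 = 7P and P = 685.57.
Substituting into AD, Y = 2432.71.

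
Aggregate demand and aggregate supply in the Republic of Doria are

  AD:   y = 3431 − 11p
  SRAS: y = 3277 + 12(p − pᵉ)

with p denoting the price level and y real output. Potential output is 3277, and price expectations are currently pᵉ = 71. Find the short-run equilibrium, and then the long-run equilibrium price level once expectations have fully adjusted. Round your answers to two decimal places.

Short run: p = 43.74, y = 2949.87. Long run: p = 14.00.

Short run: with pᵉ = 71, SRAS is y = 2425 + 12p. Setting AD = SRAS gives 1006 = 23p, so p = 43.74 and y = 3431 − 11p = 2949.87.
Output 2949.87 is below potential 3277, so over time expected prices fall and SRAS shifts right until y returns to 3277.
Long run: y = 3277 on the AD curve gives 3277 = 3431 − 11p, so p = 14.00.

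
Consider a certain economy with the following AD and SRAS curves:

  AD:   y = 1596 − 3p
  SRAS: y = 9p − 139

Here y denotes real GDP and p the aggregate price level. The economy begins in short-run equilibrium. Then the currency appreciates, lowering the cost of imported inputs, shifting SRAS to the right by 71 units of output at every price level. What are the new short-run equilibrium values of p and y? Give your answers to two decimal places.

p = 138.67, y = 1180.00

This is a positive supply shock: SRAS shifts right.
New SRAS: y = 9p − 68.
Set AD = SRAS: 1596 − 3p = 9p − 68, so 1664 = 12p and p = 138.67.
Substituting into AD, y = 1180.00.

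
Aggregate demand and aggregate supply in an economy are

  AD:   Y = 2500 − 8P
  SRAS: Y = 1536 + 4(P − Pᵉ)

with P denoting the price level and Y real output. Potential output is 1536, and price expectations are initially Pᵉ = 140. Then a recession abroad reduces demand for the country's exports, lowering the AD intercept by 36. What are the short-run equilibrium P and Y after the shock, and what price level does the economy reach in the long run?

AD shifts left: new AD is Y = 2464 − 8P. With Pᵉ = 140, SRAS is Y = 976 + 4P.
Short run: 2464 − 8P = 976 + 4P gives 1488 = 12P, so P = 124 and Y = 2464 − 8·124 = 1472.
Y = 1472 is below potential 1536; expectations adjust and SRAS shifts right until Y = 1536.
Long run: on the new AD curve, 1536 = 2464 − 8P gives P = 116.

Short run: P = 124, Y = 1472. Long run: P = 116.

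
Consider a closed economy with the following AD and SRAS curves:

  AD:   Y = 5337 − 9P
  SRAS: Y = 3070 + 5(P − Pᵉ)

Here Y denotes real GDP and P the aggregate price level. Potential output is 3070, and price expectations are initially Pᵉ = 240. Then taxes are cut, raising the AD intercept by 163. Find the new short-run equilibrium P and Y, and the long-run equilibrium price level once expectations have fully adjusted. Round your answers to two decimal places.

Short run: P = 259.29, Y = 3166.43. Long run: P = 270.00.

AD shifts right: new AD is Y = 5500 − 9P. With Pᵉ = 240, SRAS is Y = 1870 + 5P.
Short run: 5500 − 9P = 1870 + 5P gives 3630 = 14P, so P = 259.29 and Y = 5500 − 9P = 3166.43.
Y = 3166.43 is above potential 3070; expectations adjust and SRAS shifts left until Y = 3070.
Long run: on the new AD curve, 3070 = 5500 − 9P gives P = 270.00.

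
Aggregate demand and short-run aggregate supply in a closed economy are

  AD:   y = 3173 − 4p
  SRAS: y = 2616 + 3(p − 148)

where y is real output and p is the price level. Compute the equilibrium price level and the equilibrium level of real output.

Write SRAS as y = 2616 + 3p − 444 = 2172 + 3p.
Set AD = SRAS: 3173 − 4p = 2172 + 3p, so 1001 = 7p and p = 143.
Then y = 3173 − 4·143 = 2601.

p = 143, y = 2601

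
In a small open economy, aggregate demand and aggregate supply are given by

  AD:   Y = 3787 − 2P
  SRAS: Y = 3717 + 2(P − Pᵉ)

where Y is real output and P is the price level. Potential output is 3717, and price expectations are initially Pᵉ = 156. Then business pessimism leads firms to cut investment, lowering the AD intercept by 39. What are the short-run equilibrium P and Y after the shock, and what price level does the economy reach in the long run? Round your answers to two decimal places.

Short run: P = 85.75, Y = 3576.50. Long run: P = 15.50.

AD shifts left: new AD is Y = 3748 − 2P. With Pᵉ = 156, SRAS is Y = 3405 + 2P.
Short run: 3748 − 2P = 3405 + 2P gives 343 = 4P, so P = 85.75 and Y = 3748 − 2P = 3576.50.
Y = 3576.50 is below potential 3717; expectations adjust and SRAS shifts right until Y = 3717.
Long run: on the new AD curve, 3717 = 3748 − 2P gives P = 15.50.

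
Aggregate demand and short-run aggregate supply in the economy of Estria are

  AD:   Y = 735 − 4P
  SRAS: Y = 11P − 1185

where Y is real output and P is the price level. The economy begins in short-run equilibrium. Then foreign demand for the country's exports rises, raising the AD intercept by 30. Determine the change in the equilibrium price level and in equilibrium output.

This is a positive demand shock: AD shifts right.
New AD: Y = 765 − 4P.
Set AD = SRAS: 765 − 4P = 11P − 1185, so 1950 = 15P and P = 130.
Y = 765 − 4·130 = 245.
Initially P = 128, Y = 223, so ΔP = +2 and ΔY = +22.

ΔP = +2, ΔY = +22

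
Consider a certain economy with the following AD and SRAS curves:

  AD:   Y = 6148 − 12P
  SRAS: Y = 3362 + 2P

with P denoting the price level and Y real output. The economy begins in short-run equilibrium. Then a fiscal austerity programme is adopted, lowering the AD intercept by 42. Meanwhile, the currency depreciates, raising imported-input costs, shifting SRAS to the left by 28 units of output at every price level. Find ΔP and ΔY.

ΔP = -1, ΔY = -30

After both shocks: AD is Y = 6106 − 12P and SRAS is Y = 3334 + 2P.
Setting them equal: 2772 = 14P, so P = 198.
Y = 6106 − 12·198 = 3730.
Initially P = 199, Y = 3760, so ΔP = -1 and ΔY = -30.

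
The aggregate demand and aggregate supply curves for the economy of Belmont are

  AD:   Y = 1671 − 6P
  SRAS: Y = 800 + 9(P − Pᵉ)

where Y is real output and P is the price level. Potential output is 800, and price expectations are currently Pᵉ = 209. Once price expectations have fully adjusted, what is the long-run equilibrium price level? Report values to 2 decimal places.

Short run: with Pᵉ = 209, SRAS is Y = 9P − 1081. Setting AD = SRAS gives 2752 = 15P, so P = 183.47 and Y = 1671 − 6P = 570.20.
Output 570.20 is below potential 800, so over time expected prices fall and SRAS shifts right until Y returns to 800.
Long run: Y = 800 on the AD curve gives 800 = 1671 − 6P, so P = 145.17.

Long-run P = 145.17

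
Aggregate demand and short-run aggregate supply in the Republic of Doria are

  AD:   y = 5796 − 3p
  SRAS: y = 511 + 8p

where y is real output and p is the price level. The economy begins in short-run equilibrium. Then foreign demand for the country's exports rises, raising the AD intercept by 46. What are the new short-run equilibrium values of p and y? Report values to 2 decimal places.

This is a positive demand shock: AD shifts right.
New AD: y = 5842 − 3p.
Set AD = SRAS: 5842 − 3p = 511 + 8p, so 5331 = 11p and p = 484.64.
Substituting into AD, y = 4388.09.

p = 484.64, y = 4388.09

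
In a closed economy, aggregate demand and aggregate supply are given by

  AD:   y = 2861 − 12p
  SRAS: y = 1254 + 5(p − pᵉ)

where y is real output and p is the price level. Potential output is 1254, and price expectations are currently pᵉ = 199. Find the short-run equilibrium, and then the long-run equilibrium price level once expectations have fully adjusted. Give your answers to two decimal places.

Short run: with pᵉ = 199, SRAS is y = 259 + 5p. Setting AD = SRAS gives 2602 = 17p, so p = 153.06 and y = 2861 − 12p = 1024.29.
Output 1024.29 is below potential 1254, so over time expected prices fall and SRAS shifts right until y returns to 1254.
Long run: y = 1254 on the AD curve gives 1254 = 2861 − 12p, so p = 133.92.

Short run: p = 153.06, y = 1024.29. Long run: p = 133.92.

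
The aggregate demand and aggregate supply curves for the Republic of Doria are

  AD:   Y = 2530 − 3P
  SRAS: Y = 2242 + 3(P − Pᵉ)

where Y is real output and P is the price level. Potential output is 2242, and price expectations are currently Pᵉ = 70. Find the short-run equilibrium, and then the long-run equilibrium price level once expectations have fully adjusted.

Short run: P = 83, Y = 2281. Long run: P = 96.

Short run: with Pᵉ = 70, SRAS is Y = 2032 + 3P. Setting AD = SRAS gives 498 = 6P, so P = 83 and Y = 2530 − 3·83 = 2281.
Output 2281 is above potential 2242, so over time expected prices rise and SRAS shifts left until Y returns to 2242.
Long run: Y = 2242 on the AD curve gives 2242 = 2530 − 3P, so P = 96.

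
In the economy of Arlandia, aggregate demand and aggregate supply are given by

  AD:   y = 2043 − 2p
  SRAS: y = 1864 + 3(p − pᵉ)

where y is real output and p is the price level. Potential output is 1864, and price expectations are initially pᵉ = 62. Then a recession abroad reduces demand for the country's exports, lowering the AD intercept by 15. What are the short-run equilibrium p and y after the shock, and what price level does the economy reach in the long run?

AD shifts left: new AD is y = 2028 − 2p. With pᵉ = 62, SRAS is y = 1678 + 3p.
Short run: 2028 − 2p = 1678 + 3p gives 350 = 5p, so p = 70 and y = 2028 − 2·70 = 1888.
y = 1888 is above potential 1864; expectations adjust and SRAS shifts left until y = 1864.
Long run: on the new AD curve, 1864 = 2028 − 2p gives p = 82.

Short run: p = 70, y = 1888. Long run: p = 82.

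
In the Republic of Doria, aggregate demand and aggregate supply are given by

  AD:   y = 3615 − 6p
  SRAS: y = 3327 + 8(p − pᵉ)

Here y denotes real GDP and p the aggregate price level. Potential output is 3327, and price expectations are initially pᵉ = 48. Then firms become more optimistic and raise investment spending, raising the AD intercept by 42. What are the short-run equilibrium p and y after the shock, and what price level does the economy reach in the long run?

AD shifts right: new AD is y = 3657 − 6p. With pᵉ = 48, SRAS is y = 2943 + 8p.
Short run: 3657 − 6p = 2943 + 8p gives 714 = 14p, so p = 51 and y = 3657 − 6·51 = 3351.
y = 3351 is above potential 3327; expectations adjust and SRAS shifts left until y = 3327.
Long run: on the new AD curve, 3327 = 3657 − 6p gives p = 55.

Short run: p = 51, y = 3351. Long run: p = 55.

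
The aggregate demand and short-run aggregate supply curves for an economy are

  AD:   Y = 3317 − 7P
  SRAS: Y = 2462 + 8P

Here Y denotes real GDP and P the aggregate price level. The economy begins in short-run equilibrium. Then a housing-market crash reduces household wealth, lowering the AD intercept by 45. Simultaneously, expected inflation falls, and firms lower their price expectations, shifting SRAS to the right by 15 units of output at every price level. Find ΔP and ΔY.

ΔP = -4, ΔY = -17

After both shocks: AD is Y = 3272 − 7P and SRAS is Y = 2477 + 8P.
Setting them equal: 795 = 15P, so P = 53.
Y = 3272 − 7·53 = 2901.
Initially P = 57, Y = 2918, so ΔP = -4 and ΔY = -17.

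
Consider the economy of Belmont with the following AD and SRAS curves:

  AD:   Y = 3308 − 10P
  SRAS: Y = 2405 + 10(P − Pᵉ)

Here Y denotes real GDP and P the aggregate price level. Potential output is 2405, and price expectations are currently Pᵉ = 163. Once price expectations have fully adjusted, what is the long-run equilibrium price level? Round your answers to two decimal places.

Long-run P = 90.30

Short run: with Pᵉ = 163, SRAS is Y = 775 + 10P. Setting AD = SRAS gives 2533 = 20P, so P = 126.65 and Y = 3308 − 10P = 2041.50.
Output 2041.50 is below potential 2405, so over time expected prices fall and SRAS shifts right until Y returns to 2405.
Long run: Y = 2405 on the AD curve gives 2405 = 3308 − 10P, so P = 90.30.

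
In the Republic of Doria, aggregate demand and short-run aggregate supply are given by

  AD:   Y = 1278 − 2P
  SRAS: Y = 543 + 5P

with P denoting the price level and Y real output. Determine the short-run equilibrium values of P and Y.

P = 105, Y = 1068

Set AD = SRAS: 1278 − 2P = 543 + 5P, so 735 = 7P and P = 105.
Then Y = 1278 − 2·105 = 1068.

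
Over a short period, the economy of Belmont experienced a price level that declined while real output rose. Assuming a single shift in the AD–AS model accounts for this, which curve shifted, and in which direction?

P fell and Y rose. An AD shift moves P and Y in the same direction; an SRAS shift moves them in opposite directions.
Here P and Y moved in opposite directions, so the SRAS curve shifted.
Since Y rose, SRAS shifted right.

SRAS shifted right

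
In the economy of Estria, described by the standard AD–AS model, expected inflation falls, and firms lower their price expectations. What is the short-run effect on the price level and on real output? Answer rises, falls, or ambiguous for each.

This is a favourable supply shock: SRAS shifts right.
Moving along the downward-sloping AD curve, P falls and Y rises.

Price level: falls; output: rises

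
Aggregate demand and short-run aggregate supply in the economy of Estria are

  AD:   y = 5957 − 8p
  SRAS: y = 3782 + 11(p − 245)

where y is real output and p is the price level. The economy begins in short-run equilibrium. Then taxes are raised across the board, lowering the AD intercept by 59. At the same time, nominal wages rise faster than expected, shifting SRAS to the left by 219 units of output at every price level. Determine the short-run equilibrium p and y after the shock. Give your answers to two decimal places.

p = 264.74, y = 3780.11

After both shocks: AD is y = 5898 − 8p and SRAS is y = 868 + 11p.
Setting them equal: 5030 = 19p, so p = 264.74.
Substituting into AD, y = 3780.11.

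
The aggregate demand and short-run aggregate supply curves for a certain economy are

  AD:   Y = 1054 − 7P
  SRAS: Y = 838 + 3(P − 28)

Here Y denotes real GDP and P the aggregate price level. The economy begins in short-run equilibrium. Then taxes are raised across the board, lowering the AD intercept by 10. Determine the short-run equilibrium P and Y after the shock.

P = 29, Y = 841

This is a negative demand shock: AD shifts left.
New AD: Y = 1044 − 7P.
SRAS can be written Y = 754 + 3P.
Set AD = SRAS: 1044 − 7P = 754 + 3P, so 290 = 10P and P = 29.
Y = 1044 − 7·29 = 841.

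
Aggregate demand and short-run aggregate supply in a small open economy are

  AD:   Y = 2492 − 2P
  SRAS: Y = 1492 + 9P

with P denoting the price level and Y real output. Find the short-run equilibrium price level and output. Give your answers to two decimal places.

Set AD = SRAS: 2492 − 2P = 1492 + 9P, so 1000 = 11P and P = 90.91.
Substituting into AD, Y = 2492 − 2P = 2310.18.

P = 90.91, Y = 2310.18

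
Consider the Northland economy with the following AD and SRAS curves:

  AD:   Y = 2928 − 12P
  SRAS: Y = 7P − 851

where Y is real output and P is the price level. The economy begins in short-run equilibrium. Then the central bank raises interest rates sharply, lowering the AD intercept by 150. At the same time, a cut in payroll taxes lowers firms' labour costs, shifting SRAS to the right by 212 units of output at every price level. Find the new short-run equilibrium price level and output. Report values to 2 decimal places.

P = 179.84, Y = 619.89

After both shocks: AD is Y = 2778 − 12P and SRAS is Y = 7P − 639.
Setting them equal: 3417 = 19P, so P = 179.84.
Substituting into AD, Y = 619.89.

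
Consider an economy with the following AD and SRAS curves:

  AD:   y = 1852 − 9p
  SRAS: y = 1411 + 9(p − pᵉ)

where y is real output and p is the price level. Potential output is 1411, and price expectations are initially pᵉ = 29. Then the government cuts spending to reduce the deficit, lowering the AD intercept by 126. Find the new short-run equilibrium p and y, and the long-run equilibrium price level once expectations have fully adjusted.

Short run: p = 32, y = 1438. Long run: p = 35.

AD shifts left: new AD is y = 1726 − 9p. With pᵉ = 29, SRAS is y = 1150 + 9p.
Short run: 1726 − 9p = 1150 + 9p gives 576 = 18p, so p = 32 and y = 1726 − 9·32 = 1438.
y = 1438 is above potential 1411; expectations adjust and SRAS shifts left until y = 1411.
Long run: on the new AD curve, 1411 = 1726 − 9p gives p = 35.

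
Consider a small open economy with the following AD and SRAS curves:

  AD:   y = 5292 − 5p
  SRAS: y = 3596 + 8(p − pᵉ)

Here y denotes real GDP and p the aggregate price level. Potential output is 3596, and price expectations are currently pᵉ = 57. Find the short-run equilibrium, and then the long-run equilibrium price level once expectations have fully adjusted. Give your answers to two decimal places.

Short run: p = 165.54, y = 4464.31. Long run: p = 339.20.

Short run: with pᵉ = 57, SRAS is y = 3140 + 8p. Setting AD = SRAS gives 2152 = 13p, so p = 165.54 and y = 5292 − 5p = 4464.31.
Output 4464.31 is above potential 3596, so over time expected prices rise and SRAS shifts left until y returns to 3596.
Long run: y = 3596 on the AD curve gives 3596 = 5292 − 5p, so p = 339.20.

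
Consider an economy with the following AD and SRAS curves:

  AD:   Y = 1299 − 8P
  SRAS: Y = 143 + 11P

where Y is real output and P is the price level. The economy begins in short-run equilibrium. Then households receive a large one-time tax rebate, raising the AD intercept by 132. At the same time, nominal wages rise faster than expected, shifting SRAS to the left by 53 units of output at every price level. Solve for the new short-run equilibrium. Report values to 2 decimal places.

After both shocks: AD is Y = 1431 − 8P and SRAS is Y = 90 + 11P.
Setting them equal: 1341 = 19P, so P = 70.58.
Substituting into AD, Y = 866.37.

P = 70.58, Y = 866.37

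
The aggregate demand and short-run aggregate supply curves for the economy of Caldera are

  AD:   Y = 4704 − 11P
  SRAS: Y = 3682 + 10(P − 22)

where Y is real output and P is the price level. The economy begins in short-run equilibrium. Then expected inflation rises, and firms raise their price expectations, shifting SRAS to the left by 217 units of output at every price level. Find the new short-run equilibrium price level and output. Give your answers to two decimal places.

P = 69.48, Y = 3939.76

This is a negative supply shock: SRAS shifts left.
New SRAS: Y = 3245 + 10P.
Set AD = SRAS: 4704 − 11P = 3245 + 10P, so 1459 = 21P and P = 69.48.
Substituting into AD, Y = 3939.76.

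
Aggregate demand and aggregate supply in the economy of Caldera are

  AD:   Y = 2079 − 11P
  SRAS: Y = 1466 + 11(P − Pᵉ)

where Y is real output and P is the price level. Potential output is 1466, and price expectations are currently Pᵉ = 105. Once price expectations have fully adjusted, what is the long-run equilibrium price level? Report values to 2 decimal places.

Short run: with Pᵉ = 105, SRAS is Y = 311 + 11P. Setting AD = SRAS gives 1768 = 22P, so P = 80.36 and Y = 2079 − 11P = 1195.00.
Output 1195.00 is below potential 1466, so over time expected prices fall and SRAS shifts right until Y returns to 1466.
Long run: Y = 1466 on the AD curve gives 1466 = 2079 − 11P, so P = 55.73.

Long-run P = 55.73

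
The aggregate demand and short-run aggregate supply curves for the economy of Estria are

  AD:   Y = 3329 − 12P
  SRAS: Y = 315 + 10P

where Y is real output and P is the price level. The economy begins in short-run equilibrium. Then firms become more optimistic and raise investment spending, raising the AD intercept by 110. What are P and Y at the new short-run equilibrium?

This is a positive demand shock: AD shifts right.
New AD: Y = 3439 − 12P.
Set AD = SRAS: 3439 − 12P = 315 + 10P, so 3124 = 22P and P = 142.
Y = 3439 − 12·142 = 1735.

P = 142, Y = 1735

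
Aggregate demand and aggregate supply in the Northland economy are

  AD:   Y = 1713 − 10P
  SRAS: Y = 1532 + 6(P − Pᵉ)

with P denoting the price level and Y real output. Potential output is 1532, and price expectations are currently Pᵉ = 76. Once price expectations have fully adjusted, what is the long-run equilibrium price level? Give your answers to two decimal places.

Long-run P = 18.10

Short run: with Pᵉ = 76, SRAS is Y = 1076 + 6P. Setting AD = SRAS gives 637 = 16P, so P = 39.81 and Y = 1713 − 10P = 1314.88.
Output 1314.88 is below potential 1532, so over time expected prices fall and SRAS shifts right until Y returns to 1532.
Long run: Y = 1532 on the AD curve gives 1532 = 1713 − 10P, so P = 18.10.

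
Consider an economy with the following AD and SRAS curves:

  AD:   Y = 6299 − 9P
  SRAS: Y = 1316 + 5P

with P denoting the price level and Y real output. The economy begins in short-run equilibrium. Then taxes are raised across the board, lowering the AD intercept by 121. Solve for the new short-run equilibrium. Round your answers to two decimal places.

P = 347.29, Y = 3052.43

This is a negative demand shock: AD shifts left.
New AD: Y = 6178 − 9P.
Set AD = SRAS: 6178 − 9P = 1316 + 5P, so 4862 = 14P and P = 347.29.
Substituting into AD, Y = 3052.43.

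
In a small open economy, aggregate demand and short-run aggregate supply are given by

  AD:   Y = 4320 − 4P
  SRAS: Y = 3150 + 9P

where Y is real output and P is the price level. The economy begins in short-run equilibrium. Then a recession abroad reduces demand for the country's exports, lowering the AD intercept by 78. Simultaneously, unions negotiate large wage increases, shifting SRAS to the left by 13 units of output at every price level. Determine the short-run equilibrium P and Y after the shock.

P = 85, Y = 3902

After both shocks: AD is Y = 4242 − 4P and SRAS is Y = 3137 + 9P.
Setting them equal: 1105 = 13P, so P = 85.
Y = 4242 − 4·85 = 3902.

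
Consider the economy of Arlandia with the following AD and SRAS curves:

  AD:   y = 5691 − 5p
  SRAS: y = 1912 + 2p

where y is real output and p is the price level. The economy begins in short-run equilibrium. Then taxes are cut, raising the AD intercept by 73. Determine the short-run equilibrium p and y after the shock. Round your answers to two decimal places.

This is a positive demand shock: AD shifts right.
New AD: y = 5764 − 5p.
Set AD = SRAS: 5764 − 5p = 1912 + 2p, so 3852 = 7p and p = 550.29.
Substituting into AD, y = 3012.57.

p = 550.29, y = 3012.57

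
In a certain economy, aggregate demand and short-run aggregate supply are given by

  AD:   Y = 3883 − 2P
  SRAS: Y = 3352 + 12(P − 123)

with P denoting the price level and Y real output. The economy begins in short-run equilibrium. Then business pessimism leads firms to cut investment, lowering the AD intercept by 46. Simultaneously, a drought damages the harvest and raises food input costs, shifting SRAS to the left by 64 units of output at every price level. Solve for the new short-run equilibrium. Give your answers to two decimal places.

After both shocks: AD is Y = 3837 − 2P and SRAS is Y = 1812 + 12P.
Setting them equal: 2025 = 14P, so P = 144.64.
Substituting into AD, Y = 3547.71.

P = 144.64, Y = 3547.71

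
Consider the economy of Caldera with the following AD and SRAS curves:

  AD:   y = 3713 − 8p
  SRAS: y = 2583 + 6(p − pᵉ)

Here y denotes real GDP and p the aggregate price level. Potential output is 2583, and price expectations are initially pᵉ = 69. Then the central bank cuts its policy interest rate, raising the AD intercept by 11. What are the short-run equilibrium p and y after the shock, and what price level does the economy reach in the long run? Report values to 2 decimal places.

Short run: p = 111.07, y = 2835.43. Long run: p = 142.63.

AD shifts right: new AD is y = 3724 − 8p. With pᵉ = 69, SRAS is y = 2169 + 6p.
Short run: 3724 − 8p = 2169 + 6p gives 1555 = 14p, so p = 111.07 and y = 3724 − 8p = 2835.43.
y = 2835.43 is above potential 2583; expectations adjust and SRAS shifts left until y = 2583.
Long run: on the new AD curve, 2583 = 3724 − 8p gives p = 142.63.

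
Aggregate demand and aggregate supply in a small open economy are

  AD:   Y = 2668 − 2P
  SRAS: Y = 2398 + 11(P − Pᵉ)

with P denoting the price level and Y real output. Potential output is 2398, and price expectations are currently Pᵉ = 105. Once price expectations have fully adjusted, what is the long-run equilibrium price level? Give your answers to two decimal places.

Short run: with Pᵉ = 105, SRAS is Y = 1243 + 11P. Setting AD = SRAS gives 1425 = 13P, so P = 109.62 and Y = 2668 − 2P = 2448.77.
Output 2448.77 is above potential 2398, so over time expected prices rise and SRAS shifts left until Y returns to 2398.
Long run: Y = 2398 on the AD curve gives 2398 = 2668 − 2P, so P = 135.00.

Long-run P = 135.00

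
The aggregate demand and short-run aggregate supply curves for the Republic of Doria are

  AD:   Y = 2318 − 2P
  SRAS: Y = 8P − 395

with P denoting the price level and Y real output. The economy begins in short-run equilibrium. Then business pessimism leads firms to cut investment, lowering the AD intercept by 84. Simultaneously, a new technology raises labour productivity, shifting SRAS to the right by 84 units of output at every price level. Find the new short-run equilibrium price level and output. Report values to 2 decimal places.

After both shocks: AD is Y = 2234 − 2P and SRAS is Y = 8P − 311.
Setting them equal: 2545 = 10P, so P = 254.50.
Substituting into AD, Y = 1725.00.

P = 254.50, Y = 1725.00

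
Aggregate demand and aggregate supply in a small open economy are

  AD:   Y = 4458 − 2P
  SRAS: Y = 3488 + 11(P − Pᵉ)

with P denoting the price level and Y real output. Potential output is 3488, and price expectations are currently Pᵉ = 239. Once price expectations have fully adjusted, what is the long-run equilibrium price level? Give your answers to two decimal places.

Long-run P = 485.00

Short run: with Pᵉ = 239, SRAS is Y = 859 + 11P. Setting AD = SRAS gives 3599 = 13P, so P = 276.85 and Y = 4458 − 2P = 3904.31.
Output 3904.31 is above potential 3488, so over time expected prices rise and SRAS shifts left until Y returns to 3488.
Long run: Y = 3488 on the AD curve gives 3488 = 4458 − 2P, so P = 485.00.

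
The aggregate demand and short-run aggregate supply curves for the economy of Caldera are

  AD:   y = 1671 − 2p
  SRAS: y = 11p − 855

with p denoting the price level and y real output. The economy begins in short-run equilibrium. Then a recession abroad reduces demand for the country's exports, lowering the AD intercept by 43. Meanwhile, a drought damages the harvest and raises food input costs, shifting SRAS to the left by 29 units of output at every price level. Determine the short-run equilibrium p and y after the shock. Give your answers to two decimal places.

p = 193.23, y = 1241.54

After both shocks: AD is y = 1628 − 2p and SRAS is y = 11p − 884.
Setting them equal: 2512 = 13p, so p = 193.23.
Substituting into AD, y = 1241.54.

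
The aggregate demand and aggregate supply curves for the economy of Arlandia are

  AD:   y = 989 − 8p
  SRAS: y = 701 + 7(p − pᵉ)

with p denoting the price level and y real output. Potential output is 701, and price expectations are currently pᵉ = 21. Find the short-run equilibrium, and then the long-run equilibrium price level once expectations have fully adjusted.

Short run: with pᵉ = 21, SRAS is y = 554 + 7p. Setting AD = SRAS gives 435 = 15p, so p = 29 and y = 989 − 8·29 = 757.
Output 757 is above potential 701, so over time expected prices rise and SRAS shifts left until y returns to 701.
Long run: y = 701 on the AD curve gives 701 = 989 − 8p, so p = 36.

Short run: p = 29, y = 757. Long run: p = 36.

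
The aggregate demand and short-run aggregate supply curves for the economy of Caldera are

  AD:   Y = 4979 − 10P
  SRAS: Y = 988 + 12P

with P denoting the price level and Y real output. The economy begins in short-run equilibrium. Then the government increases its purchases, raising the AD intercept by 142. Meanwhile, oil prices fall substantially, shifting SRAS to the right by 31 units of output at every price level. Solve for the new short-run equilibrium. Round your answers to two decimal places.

P = 186.45, Y = 3256.45

After both shocks: AD is Y = 5121 − 10P and SRAS is Y = 1019 + 12P.
Setting them equal: 4102 = 22P, so P = 186.45.
Substituting into AD, Y = 3256.45.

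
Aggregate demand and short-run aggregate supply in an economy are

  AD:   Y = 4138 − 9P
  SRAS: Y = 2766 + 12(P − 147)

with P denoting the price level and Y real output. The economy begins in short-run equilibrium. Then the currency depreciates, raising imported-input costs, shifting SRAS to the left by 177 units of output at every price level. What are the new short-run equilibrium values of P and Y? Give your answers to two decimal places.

This is a negative supply shock: SRAS shifts left.
New SRAS: Y = 825 + 12P.
Set AD = SRAS: 4138 − 9P = 825 + 12P, so 3313 = 21P and P = 157.76.
Substituting into AD, Y = 2718.14.

P = 157.76, Y = 2718.14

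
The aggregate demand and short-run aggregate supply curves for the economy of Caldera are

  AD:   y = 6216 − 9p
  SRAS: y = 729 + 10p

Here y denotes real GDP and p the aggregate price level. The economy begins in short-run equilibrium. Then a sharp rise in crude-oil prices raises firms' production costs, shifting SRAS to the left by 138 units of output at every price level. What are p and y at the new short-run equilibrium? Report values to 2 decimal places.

This is a negative supply shock: SRAS shifts left.
New SRAS: y = 591 + 10p.
Set AD = SRAS: 6216 − 9p = 591 + 10p, so 5625 = 19p and p = 296.05.
Substituting into AD, y = 3551.53.

p = 296.05, y = 3551.53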